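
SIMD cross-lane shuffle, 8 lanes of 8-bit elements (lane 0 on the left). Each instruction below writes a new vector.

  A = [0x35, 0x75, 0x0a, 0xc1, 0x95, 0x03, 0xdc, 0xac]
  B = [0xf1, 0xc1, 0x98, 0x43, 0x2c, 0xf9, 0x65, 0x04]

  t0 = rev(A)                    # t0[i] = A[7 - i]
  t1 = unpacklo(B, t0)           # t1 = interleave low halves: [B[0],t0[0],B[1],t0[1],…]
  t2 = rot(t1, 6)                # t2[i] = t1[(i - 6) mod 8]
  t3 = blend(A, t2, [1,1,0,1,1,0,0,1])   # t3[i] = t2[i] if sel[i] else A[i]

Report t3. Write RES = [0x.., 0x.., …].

t0 = [0xac, 0xdc, 0x03, 0x95, 0xc1, 0x0a, 0x75, 0x35]
t1 = [0xf1, 0xac, 0xc1, 0xdc, 0x98, 0x03, 0x43, 0x95]
t2 = [0xc1, 0xdc, 0x98, 0x03, 0x43, 0x95, 0xf1, 0xac]
t3 = [0xc1, 0xdc, 0x0a, 0x03, 0x43, 0x03, 0xdc, 0xac]

RES = [ 0xc1  0xdc  0x0a  0x03  0x43  0x03  0xdc  0xac ]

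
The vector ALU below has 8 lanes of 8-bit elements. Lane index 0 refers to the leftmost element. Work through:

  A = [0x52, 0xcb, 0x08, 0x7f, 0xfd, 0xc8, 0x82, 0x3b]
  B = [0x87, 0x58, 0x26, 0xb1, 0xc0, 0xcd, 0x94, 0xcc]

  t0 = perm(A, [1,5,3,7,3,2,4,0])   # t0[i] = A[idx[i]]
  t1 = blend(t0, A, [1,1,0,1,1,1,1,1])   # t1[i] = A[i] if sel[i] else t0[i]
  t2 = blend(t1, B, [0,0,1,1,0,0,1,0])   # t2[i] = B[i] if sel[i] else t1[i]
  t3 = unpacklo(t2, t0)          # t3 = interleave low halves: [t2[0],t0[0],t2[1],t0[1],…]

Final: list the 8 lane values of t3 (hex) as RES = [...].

→ t0 |cb|c8|7f|3b|7f|08|fd|52|
→ t1 |52|cb|7f|7f|fd|c8|82|3b|
→ t2 |52|cb|26|b1|fd|c8|94|3b|
→ t3 |52|cb|cb|c8|26|7f|b1|3b|

RES = [0x52, 0xcb, 0xcb, 0xc8, 0x26, 0x7f, 0xb1, 0x3b]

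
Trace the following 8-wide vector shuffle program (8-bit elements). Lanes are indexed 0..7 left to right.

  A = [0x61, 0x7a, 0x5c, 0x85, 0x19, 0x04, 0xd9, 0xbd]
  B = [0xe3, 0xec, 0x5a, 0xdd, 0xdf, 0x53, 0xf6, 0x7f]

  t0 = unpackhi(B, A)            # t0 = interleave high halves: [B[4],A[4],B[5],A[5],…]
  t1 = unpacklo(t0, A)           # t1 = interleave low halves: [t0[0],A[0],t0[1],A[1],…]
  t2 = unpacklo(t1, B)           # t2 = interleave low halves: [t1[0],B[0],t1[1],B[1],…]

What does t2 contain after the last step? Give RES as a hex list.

→ t0 |df|19|53|04|f6|d9|7f|bd|
→ t1 |df|61|19|7a|53|5c|04|85|
→ t2 |df|e3|61|ec|19|5a|7a|dd|

RES = [0xdf, 0xe3, 0x61, 0xec, 0x19, 0x5a, 0x7a, 0xdd]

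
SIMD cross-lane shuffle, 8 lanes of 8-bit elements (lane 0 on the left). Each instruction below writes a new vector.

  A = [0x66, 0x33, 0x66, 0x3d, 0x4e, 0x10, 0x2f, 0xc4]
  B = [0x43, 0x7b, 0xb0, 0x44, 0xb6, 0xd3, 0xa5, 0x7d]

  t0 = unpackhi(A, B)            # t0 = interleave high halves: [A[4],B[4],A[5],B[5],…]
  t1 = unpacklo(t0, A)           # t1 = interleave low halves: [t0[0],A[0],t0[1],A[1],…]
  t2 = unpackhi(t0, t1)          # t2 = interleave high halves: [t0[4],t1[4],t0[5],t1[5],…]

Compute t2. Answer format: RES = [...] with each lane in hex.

  t0: 4e b6 10 d3 2f a5 c4 7d
  t1: 4e 66 b6 33 10 66 d3 3d
  t2: 2f 10 a5 66 c4 d3 7d 3d

RES = [ 0x2f  0x10  0xa5  0x66  0xc4  0xd3  0x7d  0x3d ]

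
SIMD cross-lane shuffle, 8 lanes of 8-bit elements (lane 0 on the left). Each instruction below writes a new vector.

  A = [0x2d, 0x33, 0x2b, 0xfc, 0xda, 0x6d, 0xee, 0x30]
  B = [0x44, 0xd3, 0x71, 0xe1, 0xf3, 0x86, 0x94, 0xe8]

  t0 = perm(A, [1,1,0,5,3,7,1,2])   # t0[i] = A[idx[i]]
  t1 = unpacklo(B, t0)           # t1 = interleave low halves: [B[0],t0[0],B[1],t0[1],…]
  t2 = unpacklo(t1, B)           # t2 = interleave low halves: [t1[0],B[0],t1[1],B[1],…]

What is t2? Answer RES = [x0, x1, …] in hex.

RES = [0x44, 0x44, 0x33, 0xd3, 0xd3, 0x71, 0x33, 0xe1]

t0 = [0x33, 0x33, 0x2d, 0x6d, 0xfc, 0x30, 0x33, 0x2b]
t1 = [0x44, 0x33, 0xd3, 0x33, 0x71, 0x2d, 0xe1, 0x6d]
t2 = [0x44, 0x44, 0x33, 0xd3, 0xd3, 0x71, 0x33, 0xe1]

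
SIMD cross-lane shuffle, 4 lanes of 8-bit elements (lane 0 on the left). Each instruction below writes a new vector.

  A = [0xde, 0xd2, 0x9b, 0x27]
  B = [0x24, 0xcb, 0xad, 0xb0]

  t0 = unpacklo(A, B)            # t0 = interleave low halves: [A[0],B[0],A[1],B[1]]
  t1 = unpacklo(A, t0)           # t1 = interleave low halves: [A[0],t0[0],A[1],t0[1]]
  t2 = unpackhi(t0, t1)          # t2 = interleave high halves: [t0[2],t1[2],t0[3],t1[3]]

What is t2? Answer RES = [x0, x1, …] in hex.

RES = [ 0xd2  0xd2  0xcb  0x24 ]

t0 = [0xde, 0x24, 0xd2, 0xcb]
t1 = [0xde, 0xde, 0xd2, 0x24]
t2 = [0xd2, 0xd2, 0xcb, 0x24]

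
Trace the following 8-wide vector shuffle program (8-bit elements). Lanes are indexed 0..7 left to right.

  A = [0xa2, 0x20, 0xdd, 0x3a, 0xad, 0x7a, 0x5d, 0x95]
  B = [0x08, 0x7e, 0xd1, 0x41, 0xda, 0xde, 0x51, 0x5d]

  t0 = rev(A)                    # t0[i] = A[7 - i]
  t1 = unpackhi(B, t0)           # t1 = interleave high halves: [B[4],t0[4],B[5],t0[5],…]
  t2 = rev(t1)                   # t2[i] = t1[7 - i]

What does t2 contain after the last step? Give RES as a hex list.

t0 = [0x95, 0x5d, 0x7a, 0xad, 0x3a, 0xdd, 0x20, 0xa2]
t1 = [0xda, 0x3a, 0xde, 0xdd, 0x51, 0x20, 0x5d, 0xa2]
t2 = [0xa2, 0x5d, 0x20, 0x51, 0xdd, 0xde, 0x3a, 0xda]

RES = [ 0xa2  0x5d  0x20  0x51  0xdd  0xde  0x3a  0xda ]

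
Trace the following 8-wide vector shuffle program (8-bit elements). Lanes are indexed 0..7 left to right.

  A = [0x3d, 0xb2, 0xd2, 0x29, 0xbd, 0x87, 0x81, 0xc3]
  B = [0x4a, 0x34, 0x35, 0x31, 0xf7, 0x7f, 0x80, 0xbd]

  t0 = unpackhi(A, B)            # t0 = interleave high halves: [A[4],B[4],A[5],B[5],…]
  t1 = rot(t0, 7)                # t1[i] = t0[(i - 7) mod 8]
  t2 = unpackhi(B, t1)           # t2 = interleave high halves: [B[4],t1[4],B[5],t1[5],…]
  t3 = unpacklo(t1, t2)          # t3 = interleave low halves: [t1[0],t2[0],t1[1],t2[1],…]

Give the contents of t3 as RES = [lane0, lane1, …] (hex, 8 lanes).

t0 = [0xbd, 0xf7, 0x87, 0x7f, 0x81, 0x80, 0xc3, 0xbd]
t1 = [0xf7, 0x87, 0x7f, 0x81, 0x80, 0xc3, 0xbd, 0xbd]
t2 = [0xf7, 0x80, 0x7f, 0xc3, 0x80, 0xbd, 0xbd, 0xbd]
t3 = [0xf7, 0xf7, 0x87, 0x80, 0x7f, 0x7f, 0x81, 0xc3]

RES = [ 0xf7  0xf7  0x87  0x80  0x7f  0x7f  0x81  0xc3 ]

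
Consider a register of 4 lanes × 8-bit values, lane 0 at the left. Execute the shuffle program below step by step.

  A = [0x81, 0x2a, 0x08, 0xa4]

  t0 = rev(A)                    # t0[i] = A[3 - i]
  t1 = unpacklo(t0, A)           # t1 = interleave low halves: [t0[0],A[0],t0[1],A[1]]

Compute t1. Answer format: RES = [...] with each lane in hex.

RES = [ 0xa4  0x81  0x08  0x2a ]

  t0: a4 08 2a 81
  t1: a4 81 08 2a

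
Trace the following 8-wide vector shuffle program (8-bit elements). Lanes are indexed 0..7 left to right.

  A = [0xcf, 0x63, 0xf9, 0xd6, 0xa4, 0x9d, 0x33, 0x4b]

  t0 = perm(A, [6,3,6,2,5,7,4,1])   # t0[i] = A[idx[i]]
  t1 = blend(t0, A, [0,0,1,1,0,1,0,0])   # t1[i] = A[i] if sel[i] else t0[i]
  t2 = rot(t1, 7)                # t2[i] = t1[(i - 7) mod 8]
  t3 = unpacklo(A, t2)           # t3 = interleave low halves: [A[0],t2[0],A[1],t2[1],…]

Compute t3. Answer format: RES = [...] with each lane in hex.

  t0: 33 d6 33 f9 9d 4b a4 63
  t1: 33 d6 f9 d6 9d 9d a4 63
  t2: d6 f9 d6 9d 9d a4 63 33
  t3: cf d6 63 f9 f9 d6 d6 9d

RES = [ 0xcf  0xd6  0x63  0xf9  0xf9  0xd6  0xd6  0x9d ]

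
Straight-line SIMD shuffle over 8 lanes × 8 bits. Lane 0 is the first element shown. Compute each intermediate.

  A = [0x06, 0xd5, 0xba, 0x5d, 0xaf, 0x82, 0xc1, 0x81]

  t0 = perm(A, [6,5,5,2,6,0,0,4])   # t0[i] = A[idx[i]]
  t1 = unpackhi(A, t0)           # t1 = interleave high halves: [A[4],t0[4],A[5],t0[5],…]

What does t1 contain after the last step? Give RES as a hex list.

RES = [ 0xaf  0xc1  0x82  0x06  0xc1  0x06  0x81  0xaf ]

→ t0 |c1|82|82|ba|c1|06|06|af|
→ t1 |af|c1|82|06|c1|06|81|af|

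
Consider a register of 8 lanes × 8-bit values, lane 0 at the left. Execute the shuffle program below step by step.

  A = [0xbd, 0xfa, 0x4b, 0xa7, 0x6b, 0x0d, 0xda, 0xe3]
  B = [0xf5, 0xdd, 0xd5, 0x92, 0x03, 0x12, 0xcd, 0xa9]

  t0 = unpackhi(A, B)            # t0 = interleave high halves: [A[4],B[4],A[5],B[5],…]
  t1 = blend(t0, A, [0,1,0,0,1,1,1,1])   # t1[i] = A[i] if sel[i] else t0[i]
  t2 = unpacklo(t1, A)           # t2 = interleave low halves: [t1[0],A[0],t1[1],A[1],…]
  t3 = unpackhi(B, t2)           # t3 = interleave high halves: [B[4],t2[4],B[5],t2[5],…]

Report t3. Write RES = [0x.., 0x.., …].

→ t0 |6b|03|0d|12|da|cd|e3|a9|
→ t1 |6b|fa|0d|12|6b|0d|da|e3|
→ t2 |6b|bd|fa|fa|0d|4b|12|a7|
→ t3 |03|0d|12|4b|cd|12|a9|a7|

RES = [0x03, 0x0d, 0x12, 0x4b, 0xcd, 0x12, 0xa9, 0xa7]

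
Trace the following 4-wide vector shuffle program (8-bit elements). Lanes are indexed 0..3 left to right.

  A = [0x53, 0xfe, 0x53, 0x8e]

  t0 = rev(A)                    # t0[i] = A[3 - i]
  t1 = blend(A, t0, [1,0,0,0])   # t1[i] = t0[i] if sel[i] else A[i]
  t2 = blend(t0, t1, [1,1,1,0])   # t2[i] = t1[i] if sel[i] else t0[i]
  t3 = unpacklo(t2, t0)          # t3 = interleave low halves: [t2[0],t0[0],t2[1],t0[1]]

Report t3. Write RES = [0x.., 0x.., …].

RES = [ 0x8e  0x8e  0xfe  0x53 ]

t0 = [0x8e, 0x53, 0xfe, 0x53]
t1 = [0x8e, 0xfe, 0x53, 0x8e]
t2 = [0x8e, 0xfe, 0x53, 0x53]
t3 = [0x8e, 0x8e, 0xfe, 0x53]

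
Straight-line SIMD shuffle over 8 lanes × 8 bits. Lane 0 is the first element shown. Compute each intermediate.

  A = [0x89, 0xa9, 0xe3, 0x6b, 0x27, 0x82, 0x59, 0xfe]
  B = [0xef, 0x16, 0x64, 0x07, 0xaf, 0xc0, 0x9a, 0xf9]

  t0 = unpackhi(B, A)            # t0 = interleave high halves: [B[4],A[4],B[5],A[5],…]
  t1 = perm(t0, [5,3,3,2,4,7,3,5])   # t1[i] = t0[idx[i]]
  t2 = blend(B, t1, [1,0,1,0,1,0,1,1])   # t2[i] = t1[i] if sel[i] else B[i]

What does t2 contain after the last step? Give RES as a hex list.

→ t0 |af|27|c0|82|9a|59|f9|fe|
→ t1 |59|82|82|c0|9a|fe|82|59|
→ t2 |59|16|82|07|9a|c0|82|59|

RES = [0x59, 0x16, 0x82, 0x07, 0x9a, 0xc0, 0x82, 0x59]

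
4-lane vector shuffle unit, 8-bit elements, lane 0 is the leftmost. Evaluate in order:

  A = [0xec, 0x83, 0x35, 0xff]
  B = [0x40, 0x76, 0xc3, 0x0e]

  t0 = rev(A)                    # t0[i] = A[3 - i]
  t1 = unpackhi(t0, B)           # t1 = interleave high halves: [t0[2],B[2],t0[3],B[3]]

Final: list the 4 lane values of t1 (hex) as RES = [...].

RES = [0x83, 0xc3, 0xec, 0x0e]

→ t0 |ff|35|83|ec|
→ t1 |83|c3|ec|0e|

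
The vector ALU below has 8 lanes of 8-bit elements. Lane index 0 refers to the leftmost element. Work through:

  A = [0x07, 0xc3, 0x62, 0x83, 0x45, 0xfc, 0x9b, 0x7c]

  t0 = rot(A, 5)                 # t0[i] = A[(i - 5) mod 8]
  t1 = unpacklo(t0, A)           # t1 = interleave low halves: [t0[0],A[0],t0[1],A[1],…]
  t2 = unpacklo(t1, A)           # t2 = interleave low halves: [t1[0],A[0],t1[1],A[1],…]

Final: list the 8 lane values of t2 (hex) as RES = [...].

t0 = [0x83, 0x45, 0xfc, 0x9b, 0x7c, 0x07, 0xc3, 0x62]
t1 = [0x83, 0x07, 0x45, 0xc3, 0xfc, 0x62, 0x9b, 0x83]
t2 = [0x83, 0x07, 0x07, 0xc3, 0x45, 0x62, 0xc3, 0x83]

RES = [0x83, 0x07, 0x07, 0xc3, 0x45, 0x62, 0xc3, 0x83]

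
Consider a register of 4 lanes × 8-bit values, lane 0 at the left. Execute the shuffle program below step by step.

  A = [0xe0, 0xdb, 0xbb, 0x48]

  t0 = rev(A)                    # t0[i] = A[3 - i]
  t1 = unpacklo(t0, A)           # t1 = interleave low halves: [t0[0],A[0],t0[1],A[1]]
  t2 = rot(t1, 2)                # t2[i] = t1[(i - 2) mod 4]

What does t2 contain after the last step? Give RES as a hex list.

RES = [0xbb, 0xdb, 0x48, 0xe0]

t0 = [0x48, 0xbb, 0xdb, 0xe0]
t1 = [0x48, 0xe0, 0xbb, 0xdb]
t2 = [0xbb, 0xdb, 0x48, 0xe0]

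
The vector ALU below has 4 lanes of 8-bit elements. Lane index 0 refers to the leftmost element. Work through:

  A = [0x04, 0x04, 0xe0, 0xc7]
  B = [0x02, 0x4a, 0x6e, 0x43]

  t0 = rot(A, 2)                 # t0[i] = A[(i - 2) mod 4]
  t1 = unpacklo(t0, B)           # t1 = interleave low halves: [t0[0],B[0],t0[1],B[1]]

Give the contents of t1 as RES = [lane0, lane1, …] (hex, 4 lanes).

RES = [0xe0, 0x02, 0xc7, 0x4a]

→ t0 |e0|c7|04|04|
→ t1 |e0|02|c7|4a|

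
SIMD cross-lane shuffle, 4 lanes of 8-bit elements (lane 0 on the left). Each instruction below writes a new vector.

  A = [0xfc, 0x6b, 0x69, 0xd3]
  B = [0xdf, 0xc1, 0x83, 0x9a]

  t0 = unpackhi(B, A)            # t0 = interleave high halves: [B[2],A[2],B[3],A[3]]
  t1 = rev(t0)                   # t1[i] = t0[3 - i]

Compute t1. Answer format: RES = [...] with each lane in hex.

→ t0 |83|69|9a|d3|
→ t1 |d3|9a|69|83|

RES = [ 0xd3  0x9a  0x69  0x83 ]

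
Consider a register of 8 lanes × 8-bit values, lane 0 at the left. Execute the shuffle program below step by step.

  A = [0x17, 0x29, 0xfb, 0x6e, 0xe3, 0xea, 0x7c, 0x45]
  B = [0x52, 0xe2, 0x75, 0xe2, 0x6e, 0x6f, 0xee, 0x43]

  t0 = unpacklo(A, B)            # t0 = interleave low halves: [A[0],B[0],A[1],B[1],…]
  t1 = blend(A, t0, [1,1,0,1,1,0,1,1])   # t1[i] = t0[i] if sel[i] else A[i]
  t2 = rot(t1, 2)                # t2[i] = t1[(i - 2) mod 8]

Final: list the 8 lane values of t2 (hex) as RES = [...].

RES = [ 0x6e  0xe2  0x17  0x52  0xfb  0xe2  0xfb  0xea ]

→ t0 |17|52|29|e2|fb|75|6e|e2|
→ t1 |17|52|fb|e2|fb|ea|6e|e2|
→ t2 |6e|e2|17|52|fb|e2|fb|ea|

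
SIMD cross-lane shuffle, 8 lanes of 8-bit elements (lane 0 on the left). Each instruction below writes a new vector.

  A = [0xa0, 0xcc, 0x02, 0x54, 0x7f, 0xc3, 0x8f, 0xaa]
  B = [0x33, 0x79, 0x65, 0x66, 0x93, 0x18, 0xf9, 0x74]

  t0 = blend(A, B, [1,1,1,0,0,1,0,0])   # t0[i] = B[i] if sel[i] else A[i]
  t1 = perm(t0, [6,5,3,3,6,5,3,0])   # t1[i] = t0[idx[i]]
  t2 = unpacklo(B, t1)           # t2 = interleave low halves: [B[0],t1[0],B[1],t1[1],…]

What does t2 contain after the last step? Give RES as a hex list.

RES = [0x33, 0x8f, 0x79, 0x18, 0x65, 0x54, 0x66, 0x54]

  t0: 33 79 65 54 7f 18 8f aa
  t1: 8f 18 54 54 8f 18 54 33
  t2: 33 8f 79 18 65 54 66 54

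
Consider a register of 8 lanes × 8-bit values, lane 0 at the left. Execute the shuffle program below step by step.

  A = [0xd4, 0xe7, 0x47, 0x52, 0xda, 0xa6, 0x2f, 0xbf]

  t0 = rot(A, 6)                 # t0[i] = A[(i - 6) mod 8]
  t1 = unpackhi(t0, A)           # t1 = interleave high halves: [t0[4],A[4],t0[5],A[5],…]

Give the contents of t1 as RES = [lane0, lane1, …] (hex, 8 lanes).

t0 = [0x47, 0x52, 0xda, 0xa6, 0x2f, 0xbf, 0xd4, 0xe7]
t1 = [0x2f, 0xda, 0xbf, 0xa6, 0xd4, 0x2f, 0xe7, 0xbf]

RES = [ 0x2f  0xda  0xbf  0xa6  0xd4  0x2f  0xe7  0xbf ]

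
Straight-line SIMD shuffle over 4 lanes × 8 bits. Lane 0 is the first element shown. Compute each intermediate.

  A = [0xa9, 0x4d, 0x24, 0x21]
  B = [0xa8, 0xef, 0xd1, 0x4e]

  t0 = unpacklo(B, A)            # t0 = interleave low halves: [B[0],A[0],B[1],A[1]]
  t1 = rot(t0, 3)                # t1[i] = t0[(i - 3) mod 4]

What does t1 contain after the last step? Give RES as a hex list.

  t0: a8 a9 ef 4d
  t1: a9 ef 4d a8

RES = [ 0xa9  0xef  0x4d  0xa8 ]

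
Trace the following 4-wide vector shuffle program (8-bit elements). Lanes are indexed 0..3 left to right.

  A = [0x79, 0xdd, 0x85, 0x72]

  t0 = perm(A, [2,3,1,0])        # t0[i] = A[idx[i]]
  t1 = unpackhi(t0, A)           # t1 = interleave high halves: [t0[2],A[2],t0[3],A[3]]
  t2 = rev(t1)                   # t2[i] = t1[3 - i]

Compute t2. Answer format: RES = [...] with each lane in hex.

RES = [ 0x72  0x79  0x85  0xdd ]

→ t0 |85|72|dd|79|
→ t1 |dd|85|79|72|
→ t2 |72|79|85|dd|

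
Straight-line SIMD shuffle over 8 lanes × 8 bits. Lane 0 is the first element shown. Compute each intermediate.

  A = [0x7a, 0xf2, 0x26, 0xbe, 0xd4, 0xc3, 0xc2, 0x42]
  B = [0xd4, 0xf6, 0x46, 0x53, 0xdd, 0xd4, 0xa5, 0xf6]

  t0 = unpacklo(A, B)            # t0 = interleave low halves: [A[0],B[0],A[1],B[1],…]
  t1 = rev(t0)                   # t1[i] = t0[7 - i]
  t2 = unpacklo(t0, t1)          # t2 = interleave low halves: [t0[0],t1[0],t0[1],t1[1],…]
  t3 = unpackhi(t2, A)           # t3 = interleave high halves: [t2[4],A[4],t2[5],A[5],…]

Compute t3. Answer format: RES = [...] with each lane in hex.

RES = [0xf2, 0xd4, 0x46, 0xc3, 0xf6, 0xc2, 0x26, 0x42]

→ t0 |7a|d4|f2|f6|26|46|be|53|
→ t1 |53|be|46|26|f6|f2|d4|7a|
→ t2 |7a|53|d4|be|f2|46|f6|26|
→ t3 |f2|d4|46|c3|f6|c2|26|42|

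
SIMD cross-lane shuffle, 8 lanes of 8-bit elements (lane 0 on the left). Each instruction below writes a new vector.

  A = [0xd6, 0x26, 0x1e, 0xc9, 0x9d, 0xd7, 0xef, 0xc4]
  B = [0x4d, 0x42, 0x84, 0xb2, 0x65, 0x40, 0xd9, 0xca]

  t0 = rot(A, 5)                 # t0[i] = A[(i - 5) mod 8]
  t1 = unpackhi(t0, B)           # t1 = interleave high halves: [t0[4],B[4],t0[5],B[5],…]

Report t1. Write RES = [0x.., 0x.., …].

RES = [0xc4, 0x65, 0xd6, 0x40, 0x26, 0xd9, 0x1e, 0xca]

t0 = [0xc9, 0x9d, 0xd7, 0xef, 0xc4, 0xd6, 0x26, 0x1e]
t1 = [0xc4, 0x65, 0xd6, 0x40, 0x26, 0xd9, 0x1e, 0xca]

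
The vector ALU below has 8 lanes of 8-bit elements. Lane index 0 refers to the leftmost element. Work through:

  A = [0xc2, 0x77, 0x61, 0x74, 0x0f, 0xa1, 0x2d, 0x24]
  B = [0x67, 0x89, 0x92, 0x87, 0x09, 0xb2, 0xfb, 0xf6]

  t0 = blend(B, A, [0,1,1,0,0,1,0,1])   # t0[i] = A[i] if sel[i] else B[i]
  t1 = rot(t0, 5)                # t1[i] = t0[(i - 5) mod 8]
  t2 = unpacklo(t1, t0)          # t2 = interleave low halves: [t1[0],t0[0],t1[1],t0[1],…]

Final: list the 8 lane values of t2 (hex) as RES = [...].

  t0: 67 77 61 87 09 a1 fb 24
  t1: 87 09 a1 fb 24 67 77 61
  t2: 87 67 09 77 a1 61 fb 87

RES = [ 0x87  0x67  0x09  0x77  0xa1  0x61  0xfb  0x87 ]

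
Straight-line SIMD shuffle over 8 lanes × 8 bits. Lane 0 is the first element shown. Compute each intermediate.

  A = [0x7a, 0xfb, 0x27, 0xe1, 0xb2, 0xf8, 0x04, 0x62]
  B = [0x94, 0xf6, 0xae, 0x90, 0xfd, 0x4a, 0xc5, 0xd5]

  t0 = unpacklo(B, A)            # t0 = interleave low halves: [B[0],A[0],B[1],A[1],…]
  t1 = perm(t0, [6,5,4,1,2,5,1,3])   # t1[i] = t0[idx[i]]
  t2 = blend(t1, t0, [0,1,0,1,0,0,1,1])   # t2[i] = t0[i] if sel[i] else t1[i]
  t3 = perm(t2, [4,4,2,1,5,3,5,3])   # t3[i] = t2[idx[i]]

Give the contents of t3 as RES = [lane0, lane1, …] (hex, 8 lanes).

  t0: 94 7a f6 fb ae 27 90 e1
  t1: 90 27 ae 7a f6 27 7a fb
  t2: 90 7a ae fb f6 27 90 e1
  t3: f6 f6 ae 7a 27 fb 27 fb

RES = [0xf6, 0xf6, 0xae, 0x7a, 0x27, 0xfb, 0x27, 0xfb]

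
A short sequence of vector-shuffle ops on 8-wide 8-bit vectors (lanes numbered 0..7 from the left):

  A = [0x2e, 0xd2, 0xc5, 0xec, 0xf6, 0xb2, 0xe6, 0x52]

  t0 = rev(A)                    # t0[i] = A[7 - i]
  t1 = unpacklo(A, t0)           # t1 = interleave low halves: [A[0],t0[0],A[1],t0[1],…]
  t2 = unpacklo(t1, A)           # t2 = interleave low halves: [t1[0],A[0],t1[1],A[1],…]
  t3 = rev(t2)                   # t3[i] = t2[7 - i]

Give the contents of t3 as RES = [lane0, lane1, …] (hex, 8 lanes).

t0 = [0x52, 0xe6, 0xb2, 0xf6, 0xec, 0xc5, 0xd2, 0x2e]
t1 = [0x2e, 0x52, 0xd2, 0xe6, 0xc5, 0xb2, 0xec, 0xf6]
t2 = [0x2e, 0x2e, 0x52, 0xd2, 0xd2, 0xc5, 0xe6, 0xec]
t3 = [0xec, 0xe6, 0xc5, 0xd2, 0xd2, 0x52, 0x2e, 0x2e]

RES = [ 0xec  0xe6  0xc5  0xd2  0xd2  0x52  0x2e  0x2e ]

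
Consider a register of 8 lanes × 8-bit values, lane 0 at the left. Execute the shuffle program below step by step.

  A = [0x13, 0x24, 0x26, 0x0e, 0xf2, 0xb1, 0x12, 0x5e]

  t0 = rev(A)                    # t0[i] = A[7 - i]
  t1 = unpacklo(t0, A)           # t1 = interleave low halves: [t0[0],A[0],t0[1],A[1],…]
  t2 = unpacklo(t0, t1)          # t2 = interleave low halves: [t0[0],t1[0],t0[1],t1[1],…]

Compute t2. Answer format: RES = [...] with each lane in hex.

→ t0 |5e|12|b1|f2|0e|26|24|13|
→ t1 |5e|13|12|24|b1|26|f2|0e|
→ t2 |5e|5e|12|13|b1|12|f2|24|

RES = [ 0x5e  0x5e  0x12  0x13  0xb1  0x12  0xf2  0x24 ]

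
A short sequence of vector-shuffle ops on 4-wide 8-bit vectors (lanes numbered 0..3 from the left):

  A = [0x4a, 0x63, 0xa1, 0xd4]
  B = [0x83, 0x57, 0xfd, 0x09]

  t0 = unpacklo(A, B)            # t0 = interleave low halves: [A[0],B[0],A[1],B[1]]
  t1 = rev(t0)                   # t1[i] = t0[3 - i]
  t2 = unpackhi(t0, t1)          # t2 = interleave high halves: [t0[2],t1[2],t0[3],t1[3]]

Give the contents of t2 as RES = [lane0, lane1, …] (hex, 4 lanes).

RES = [0x63, 0x83, 0x57, 0x4a]

t0 = [0x4a, 0x83, 0x63, 0x57]
t1 = [0x57, 0x63, 0x83, 0x4a]
t2 = [0x63, 0x83, 0x57, 0x4a]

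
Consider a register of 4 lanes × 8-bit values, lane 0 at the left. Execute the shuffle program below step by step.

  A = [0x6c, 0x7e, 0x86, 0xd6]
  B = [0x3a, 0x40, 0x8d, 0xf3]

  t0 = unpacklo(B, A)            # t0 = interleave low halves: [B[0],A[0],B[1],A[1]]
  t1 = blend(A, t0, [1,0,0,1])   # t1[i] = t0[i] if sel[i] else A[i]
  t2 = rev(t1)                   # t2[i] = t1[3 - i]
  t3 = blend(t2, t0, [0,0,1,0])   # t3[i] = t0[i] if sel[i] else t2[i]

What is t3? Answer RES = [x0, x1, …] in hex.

  t0: 3a 6c 40 7e
  t1: 3a 7e 86 7e
  t2: 7e 86 7e 3a
  t3: 7e 86 40 3a

RES = [ 0x7e  0x86  0x40  0x3a ]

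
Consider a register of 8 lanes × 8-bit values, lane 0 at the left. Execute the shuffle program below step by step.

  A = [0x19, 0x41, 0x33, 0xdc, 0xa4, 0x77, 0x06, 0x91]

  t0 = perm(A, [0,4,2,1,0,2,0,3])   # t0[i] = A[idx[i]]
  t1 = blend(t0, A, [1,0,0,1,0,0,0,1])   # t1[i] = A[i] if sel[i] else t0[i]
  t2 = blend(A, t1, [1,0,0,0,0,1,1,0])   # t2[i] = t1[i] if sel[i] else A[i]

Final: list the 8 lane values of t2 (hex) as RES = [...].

RES = [ 0x19  0x41  0x33  0xdc  0xa4  0x33  0x19  0x91 ]

t0 = [0x19, 0xa4, 0x33, 0x41, 0x19, 0x33, 0x19, 0xdc]
t1 = [0x19, 0xa4, 0x33, 0xdc, 0x19, 0x33, 0x19, 0x91]
t2 = [0x19, 0x41, 0x33, 0xdc, 0xa4, 0x33, 0x19, 0x91]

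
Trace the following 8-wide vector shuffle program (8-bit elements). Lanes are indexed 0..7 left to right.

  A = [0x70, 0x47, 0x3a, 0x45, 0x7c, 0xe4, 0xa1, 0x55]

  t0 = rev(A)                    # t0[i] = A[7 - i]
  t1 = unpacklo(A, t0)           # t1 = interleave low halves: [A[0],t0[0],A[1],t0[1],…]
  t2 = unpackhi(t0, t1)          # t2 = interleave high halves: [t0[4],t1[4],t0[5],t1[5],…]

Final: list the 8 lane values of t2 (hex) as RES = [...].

  t0: 55 a1 e4 7c 45 3a 47 70
  t1: 70 55 47 a1 3a e4 45 7c
  t2: 45 3a 3a e4 47 45 70 7c

RES = [ 0x45  0x3a  0x3a  0xe4  0x47  0x45  0x70  0x7c ]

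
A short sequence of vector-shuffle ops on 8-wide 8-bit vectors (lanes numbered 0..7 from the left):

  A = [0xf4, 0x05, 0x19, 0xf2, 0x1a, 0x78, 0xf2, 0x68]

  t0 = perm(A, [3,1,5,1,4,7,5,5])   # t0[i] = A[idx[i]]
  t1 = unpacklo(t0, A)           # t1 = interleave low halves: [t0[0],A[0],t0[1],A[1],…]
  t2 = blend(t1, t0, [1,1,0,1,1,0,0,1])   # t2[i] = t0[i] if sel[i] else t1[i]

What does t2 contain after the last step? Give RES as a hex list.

  t0: f2 05 78 05 1a 68 78 78
  t1: f2 f4 05 05 78 19 05 f2
  t2: f2 05 05 05 1a 19 05 78

RES = [0xf2, 0x05, 0x05, 0x05, 0x1a, 0x19, 0x05, 0x78]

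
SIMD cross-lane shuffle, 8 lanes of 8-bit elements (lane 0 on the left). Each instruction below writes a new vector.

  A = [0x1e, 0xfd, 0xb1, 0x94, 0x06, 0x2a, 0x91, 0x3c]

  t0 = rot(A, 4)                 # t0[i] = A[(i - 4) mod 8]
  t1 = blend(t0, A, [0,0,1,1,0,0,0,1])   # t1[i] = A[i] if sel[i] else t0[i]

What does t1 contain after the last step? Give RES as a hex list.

  t0: 06 2a 91 3c 1e fd b1 94
  t1: 06 2a b1 94 1e fd b1 3c

RES = [0x06, 0x2a, 0xb1, 0x94, 0x1e, 0xfd, 0xb1, 0x3c]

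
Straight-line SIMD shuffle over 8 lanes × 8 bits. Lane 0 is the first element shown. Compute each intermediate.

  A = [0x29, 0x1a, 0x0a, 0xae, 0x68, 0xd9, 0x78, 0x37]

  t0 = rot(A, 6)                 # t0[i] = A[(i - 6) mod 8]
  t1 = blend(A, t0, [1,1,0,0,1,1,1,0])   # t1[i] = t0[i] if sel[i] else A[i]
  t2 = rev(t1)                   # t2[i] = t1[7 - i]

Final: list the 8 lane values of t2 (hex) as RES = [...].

RES = [0x37, 0x29, 0x37, 0x78, 0xae, 0x0a, 0xae, 0x0a]

→ t0 |0a|ae|68|d9|78|37|29|1a|
→ t1 |0a|ae|0a|ae|78|37|29|37|
→ t2 |37|29|37|78|ae|0a|ae|0a|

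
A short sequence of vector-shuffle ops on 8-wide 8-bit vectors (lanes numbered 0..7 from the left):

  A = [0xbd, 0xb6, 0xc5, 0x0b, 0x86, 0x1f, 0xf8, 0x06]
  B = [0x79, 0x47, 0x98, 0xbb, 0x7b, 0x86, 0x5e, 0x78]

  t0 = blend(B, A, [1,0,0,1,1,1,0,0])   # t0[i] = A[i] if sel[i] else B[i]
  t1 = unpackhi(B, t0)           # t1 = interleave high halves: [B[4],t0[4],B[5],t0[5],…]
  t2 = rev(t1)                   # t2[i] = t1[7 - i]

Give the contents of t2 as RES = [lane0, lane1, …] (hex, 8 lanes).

RES = [ 0x78  0x78  0x5e  0x5e  0x1f  0x86  0x86  0x7b ]

→ t0 |bd|47|98|0b|86|1f|5e|78|
→ t1 |7b|86|86|1f|5e|5e|78|78|
→ t2 |78|78|5e|5e|1f|86|86|7b|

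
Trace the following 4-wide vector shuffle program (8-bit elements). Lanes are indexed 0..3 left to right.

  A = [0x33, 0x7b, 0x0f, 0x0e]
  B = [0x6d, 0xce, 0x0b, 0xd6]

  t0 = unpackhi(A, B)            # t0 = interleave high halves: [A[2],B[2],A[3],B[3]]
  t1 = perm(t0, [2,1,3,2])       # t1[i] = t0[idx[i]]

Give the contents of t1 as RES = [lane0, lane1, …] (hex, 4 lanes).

t0 = [0x0f, 0x0b, 0x0e, 0xd6]
t1 = [0x0e, 0x0b, 0xd6, 0x0e]

RES = [0x0e, 0x0b, 0xd6, 0x0e]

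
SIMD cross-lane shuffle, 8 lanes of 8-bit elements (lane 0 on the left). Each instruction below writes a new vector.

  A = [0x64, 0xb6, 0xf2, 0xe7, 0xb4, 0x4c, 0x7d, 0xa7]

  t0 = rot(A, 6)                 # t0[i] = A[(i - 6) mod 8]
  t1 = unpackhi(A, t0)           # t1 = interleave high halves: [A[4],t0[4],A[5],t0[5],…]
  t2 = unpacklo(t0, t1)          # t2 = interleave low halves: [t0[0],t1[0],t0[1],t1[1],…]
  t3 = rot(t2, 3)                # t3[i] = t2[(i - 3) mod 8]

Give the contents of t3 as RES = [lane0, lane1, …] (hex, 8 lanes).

  t0: f2 e7 b4 4c 7d a7 64 b6
  t1: b4 7d 4c a7 7d 64 a7 b6
  t2: f2 b4 e7 7d b4 4c 4c a7
  t3: 4c 4c a7 f2 b4 e7 7d b4

RES = [0x4c, 0x4c, 0xa7, 0xf2, 0xb4, 0xe7, 0x7d, 0xb4]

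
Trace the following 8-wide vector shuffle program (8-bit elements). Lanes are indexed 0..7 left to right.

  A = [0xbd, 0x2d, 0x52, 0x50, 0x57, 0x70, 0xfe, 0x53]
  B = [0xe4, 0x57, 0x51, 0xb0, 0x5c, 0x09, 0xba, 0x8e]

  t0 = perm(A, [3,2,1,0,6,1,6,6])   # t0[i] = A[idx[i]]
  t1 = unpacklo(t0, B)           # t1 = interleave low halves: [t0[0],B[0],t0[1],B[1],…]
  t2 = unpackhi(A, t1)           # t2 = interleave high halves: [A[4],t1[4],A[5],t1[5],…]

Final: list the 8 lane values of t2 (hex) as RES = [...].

→ t0 |50|52|2d|bd|fe|2d|fe|fe|
→ t1 |50|e4|52|57|2d|51|bd|b0|
→ t2 |57|2d|70|51|fe|bd|53|b0|

RES = [0x57, 0x2d, 0x70, 0x51, 0xfe, 0xbd, 0x53, 0xb0]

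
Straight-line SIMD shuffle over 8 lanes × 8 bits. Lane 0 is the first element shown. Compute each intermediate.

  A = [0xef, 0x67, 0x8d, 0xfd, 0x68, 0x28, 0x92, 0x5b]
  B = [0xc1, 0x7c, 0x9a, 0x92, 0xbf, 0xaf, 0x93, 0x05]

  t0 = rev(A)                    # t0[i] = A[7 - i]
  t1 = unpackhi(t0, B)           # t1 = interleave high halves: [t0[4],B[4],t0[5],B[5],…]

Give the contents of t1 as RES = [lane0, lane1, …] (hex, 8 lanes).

  t0: 5b 92 28 68 fd 8d 67 ef
  t1: fd bf 8d af 67 93 ef 05

RES = [0xfd, 0xbf, 0x8d, 0xaf, 0x67, 0x93, 0xef, 0x05]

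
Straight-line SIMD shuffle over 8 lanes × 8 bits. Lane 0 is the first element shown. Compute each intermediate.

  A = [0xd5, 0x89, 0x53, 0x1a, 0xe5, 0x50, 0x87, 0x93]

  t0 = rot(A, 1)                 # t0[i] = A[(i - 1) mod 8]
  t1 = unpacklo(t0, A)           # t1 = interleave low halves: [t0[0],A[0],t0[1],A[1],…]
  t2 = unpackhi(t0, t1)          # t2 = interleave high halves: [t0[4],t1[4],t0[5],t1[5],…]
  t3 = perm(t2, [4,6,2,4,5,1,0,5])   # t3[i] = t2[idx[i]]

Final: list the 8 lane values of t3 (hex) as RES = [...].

t0 = [0x93, 0xd5, 0x89, 0x53, 0x1a, 0xe5, 0x50, 0x87]
t1 = [0x93, 0xd5, 0xd5, 0x89, 0x89, 0x53, 0x53, 0x1a]
t2 = [0x1a, 0x89, 0xe5, 0x53, 0x50, 0x53, 0x87, 0x1a]
t3 = [0x50, 0x87, 0xe5, 0x50, 0x53, 0x89, 0x1a, 0x53]

RES = [ 0x50  0x87  0xe5  0x50  0x53  0x89  0x1a  0x53 ]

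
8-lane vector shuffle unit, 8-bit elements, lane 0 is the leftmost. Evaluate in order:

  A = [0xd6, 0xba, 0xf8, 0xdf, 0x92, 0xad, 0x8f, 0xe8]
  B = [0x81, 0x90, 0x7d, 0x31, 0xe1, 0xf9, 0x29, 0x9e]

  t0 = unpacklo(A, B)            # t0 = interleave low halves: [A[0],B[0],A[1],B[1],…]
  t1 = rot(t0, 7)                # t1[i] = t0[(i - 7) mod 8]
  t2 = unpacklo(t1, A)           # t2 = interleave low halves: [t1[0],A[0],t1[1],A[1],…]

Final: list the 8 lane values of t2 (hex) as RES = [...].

RES = [0x81, 0xd6, 0xba, 0xba, 0x90, 0xf8, 0xf8, 0xdf]

→ t0 |d6|81|ba|90|f8|7d|df|31|
→ t1 |81|ba|90|f8|7d|df|31|d6|
→ t2 |81|d6|ba|ba|90|f8|f8|df|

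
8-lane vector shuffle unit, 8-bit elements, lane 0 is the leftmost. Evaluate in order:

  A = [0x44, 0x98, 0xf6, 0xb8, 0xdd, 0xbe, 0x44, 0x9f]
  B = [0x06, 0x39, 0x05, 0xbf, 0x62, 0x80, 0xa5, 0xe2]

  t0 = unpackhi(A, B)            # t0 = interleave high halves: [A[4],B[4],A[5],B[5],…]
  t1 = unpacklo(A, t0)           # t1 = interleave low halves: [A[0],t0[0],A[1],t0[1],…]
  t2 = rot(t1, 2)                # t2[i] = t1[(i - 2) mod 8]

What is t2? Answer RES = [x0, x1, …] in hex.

→ t0 |dd|62|be|80|44|a5|9f|e2|
→ t1 |44|dd|98|62|f6|be|b8|80|
→ t2 |b8|80|44|dd|98|62|f6|be|

RES = [ 0xb8  0x80  0x44  0xdd  0x98  0x62  0xf6  0xbe ]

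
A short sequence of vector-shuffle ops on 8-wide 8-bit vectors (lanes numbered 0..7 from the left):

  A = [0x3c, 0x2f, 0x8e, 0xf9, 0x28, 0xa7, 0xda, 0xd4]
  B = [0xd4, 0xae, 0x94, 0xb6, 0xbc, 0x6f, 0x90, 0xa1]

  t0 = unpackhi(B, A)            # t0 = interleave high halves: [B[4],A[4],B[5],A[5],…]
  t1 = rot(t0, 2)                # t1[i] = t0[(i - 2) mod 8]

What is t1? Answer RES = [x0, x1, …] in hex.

RES = [0xa1, 0xd4, 0xbc, 0x28, 0x6f, 0xa7, 0x90, 0xda]

t0 = [0xbc, 0x28, 0x6f, 0xa7, 0x90, 0xda, 0xa1, 0xd4]
t1 = [0xa1, 0xd4, 0xbc, 0x28, 0x6f, 0xa7, 0x90, 0xda]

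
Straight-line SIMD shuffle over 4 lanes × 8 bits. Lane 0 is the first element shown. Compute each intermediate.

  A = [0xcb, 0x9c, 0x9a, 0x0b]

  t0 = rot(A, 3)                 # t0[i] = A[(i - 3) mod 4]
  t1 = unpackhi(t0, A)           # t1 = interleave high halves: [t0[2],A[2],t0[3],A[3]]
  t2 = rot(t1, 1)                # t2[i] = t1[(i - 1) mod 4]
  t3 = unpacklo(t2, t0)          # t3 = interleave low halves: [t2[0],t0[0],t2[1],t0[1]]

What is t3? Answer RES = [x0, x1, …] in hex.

RES = [0x0b, 0x9c, 0x0b, 0x9a]

→ t0 |9c|9a|0b|cb|
→ t1 |0b|9a|cb|0b|
→ t2 |0b|0b|9a|cb|
→ t3 |0b|9c|0b|9a|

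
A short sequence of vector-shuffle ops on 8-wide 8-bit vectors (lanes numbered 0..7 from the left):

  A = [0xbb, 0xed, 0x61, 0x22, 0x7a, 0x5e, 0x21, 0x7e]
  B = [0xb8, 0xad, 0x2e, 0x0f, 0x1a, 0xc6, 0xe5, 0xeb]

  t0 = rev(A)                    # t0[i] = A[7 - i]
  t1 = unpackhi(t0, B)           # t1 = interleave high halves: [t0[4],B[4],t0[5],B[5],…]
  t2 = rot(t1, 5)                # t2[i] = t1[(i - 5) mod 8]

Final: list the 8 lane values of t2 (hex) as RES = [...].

RES = [0xc6, 0xed, 0xe5, 0xbb, 0xeb, 0x22, 0x1a, 0x61]

  t0: 7e 21 5e 7a 22 61 ed bb
  t1: 22 1a 61 c6 ed e5 bb eb
  t2: c6 ed e5 bb eb 22 1a 61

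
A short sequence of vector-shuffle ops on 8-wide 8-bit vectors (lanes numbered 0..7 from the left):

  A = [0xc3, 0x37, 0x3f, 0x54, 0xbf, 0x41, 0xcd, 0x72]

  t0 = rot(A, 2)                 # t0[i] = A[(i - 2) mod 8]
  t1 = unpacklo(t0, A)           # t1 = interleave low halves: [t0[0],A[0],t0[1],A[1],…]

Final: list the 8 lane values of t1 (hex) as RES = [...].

RES = [0xcd, 0xc3, 0x72, 0x37, 0xc3, 0x3f, 0x37, 0x54]

→ t0 |cd|72|c3|37|3f|54|bf|41|
→ t1 |cd|c3|72|37|c3|3f|37|54|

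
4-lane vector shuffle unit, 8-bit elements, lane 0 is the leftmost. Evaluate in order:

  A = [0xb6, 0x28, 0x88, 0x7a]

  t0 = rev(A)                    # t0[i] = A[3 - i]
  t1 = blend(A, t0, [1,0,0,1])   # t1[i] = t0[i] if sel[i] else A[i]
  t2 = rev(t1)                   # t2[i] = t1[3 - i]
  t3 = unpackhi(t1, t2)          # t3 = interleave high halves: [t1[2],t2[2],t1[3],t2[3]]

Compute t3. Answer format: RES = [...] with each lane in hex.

t0 = [0x7a, 0x88, 0x28, 0xb6]
t1 = [0x7a, 0x28, 0x88, 0xb6]
t2 = [0xb6, 0x88, 0x28, 0x7a]
t3 = [0x88, 0x28, 0xb6, 0x7a]

RES = [ 0x88  0x28  0xb6  0x7a ]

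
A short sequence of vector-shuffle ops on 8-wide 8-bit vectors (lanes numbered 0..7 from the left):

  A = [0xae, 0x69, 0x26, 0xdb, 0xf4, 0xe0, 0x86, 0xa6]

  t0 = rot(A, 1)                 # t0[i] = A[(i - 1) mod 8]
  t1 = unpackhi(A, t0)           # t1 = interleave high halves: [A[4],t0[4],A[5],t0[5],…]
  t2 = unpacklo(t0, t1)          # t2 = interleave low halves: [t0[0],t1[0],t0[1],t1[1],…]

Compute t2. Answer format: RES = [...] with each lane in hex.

RES = [ 0xa6  0xf4  0xae  0xdb  0x69  0xe0  0x26  0xf4 ]

  t0: a6 ae 69 26 db f4 e0 86
  t1: f4 db e0 f4 86 e0 a6 86
  t2: a6 f4 ae db 69 e0 26 f4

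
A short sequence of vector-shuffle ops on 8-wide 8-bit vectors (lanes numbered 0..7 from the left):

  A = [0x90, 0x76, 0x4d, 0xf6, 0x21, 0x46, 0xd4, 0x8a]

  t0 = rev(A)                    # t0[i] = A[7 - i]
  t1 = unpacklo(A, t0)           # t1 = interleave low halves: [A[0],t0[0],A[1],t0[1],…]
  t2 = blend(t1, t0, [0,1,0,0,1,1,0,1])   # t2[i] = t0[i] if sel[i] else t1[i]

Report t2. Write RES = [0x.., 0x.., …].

t0 = [0x8a, 0xd4, 0x46, 0x21, 0xf6, 0x4d, 0x76, 0x90]
t1 = [0x90, 0x8a, 0x76, 0xd4, 0x4d, 0x46, 0xf6, 0x21]
t2 = [0x90, 0xd4, 0x76, 0xd4, 0xf6, 0x4d, 0xf6, 0x90]

RES = [0x90, 0xd4, 0x76, 0xd4, 0xf6, 0x4d, 0xf6, 0x90]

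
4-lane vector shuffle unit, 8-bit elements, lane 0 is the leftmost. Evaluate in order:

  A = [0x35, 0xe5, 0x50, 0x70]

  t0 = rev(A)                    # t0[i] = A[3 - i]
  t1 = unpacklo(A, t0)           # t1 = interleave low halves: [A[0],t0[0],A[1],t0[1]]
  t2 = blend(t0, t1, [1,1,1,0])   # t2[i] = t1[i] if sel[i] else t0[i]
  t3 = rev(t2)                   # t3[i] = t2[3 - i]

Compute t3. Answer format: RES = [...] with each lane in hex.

RES = [0x35, 0xe5, 0x70, 0x35]

t0 = [0x70, 0x50, 0xe5, 0x35]
t1 = [0x35, 0x70, 0xe5, 0x50]
t2 = [0x35, 0x70, 0xe5, 0x35]
t3 = [0x35, 0xe5, 0x70, 0x35]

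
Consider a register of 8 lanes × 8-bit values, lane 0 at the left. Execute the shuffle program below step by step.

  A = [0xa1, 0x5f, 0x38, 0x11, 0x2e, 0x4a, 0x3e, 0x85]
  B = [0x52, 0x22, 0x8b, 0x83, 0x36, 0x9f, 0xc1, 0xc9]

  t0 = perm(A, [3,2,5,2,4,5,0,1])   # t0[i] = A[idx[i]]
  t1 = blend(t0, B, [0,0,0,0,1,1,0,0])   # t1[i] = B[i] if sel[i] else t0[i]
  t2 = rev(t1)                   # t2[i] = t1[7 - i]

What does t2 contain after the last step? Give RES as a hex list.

RES = [0x5f, 0xa1, 0x9f, 0x36, 0x38, 0x4a, 0x38, 0x11]

t0 = [0x11, 0x38, 0x4a, 0x38, 0x2e, 0x4a, 0xa1, 0x5f]
t1 = [0x11, 0x38, 0x4a, 0x38, 0x36, 0x9f, 0xa1, 0x5f]
t2 = [0x5f, 0xa1, 0x9f, 0x36, 0x38, 0x4a, 0x38, 0x11]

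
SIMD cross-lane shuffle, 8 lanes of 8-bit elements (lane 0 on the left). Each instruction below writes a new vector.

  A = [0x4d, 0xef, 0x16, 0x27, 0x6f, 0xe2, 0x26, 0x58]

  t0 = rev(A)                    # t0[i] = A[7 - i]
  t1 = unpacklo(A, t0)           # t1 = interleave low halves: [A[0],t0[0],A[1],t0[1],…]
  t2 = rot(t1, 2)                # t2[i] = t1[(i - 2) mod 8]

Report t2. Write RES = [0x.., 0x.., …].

RES = [ 0x27  0x6f  0x4d  0x58  0xef  0x26  0x16  0xe2 ]

→ t0 |58|26|e2|6f|27|16|ef|4d|
→ t1 |4d|58|ef|26|16|e2|27|6f|
→ t2 |27|6f|4d|58|ef|26|16|e2|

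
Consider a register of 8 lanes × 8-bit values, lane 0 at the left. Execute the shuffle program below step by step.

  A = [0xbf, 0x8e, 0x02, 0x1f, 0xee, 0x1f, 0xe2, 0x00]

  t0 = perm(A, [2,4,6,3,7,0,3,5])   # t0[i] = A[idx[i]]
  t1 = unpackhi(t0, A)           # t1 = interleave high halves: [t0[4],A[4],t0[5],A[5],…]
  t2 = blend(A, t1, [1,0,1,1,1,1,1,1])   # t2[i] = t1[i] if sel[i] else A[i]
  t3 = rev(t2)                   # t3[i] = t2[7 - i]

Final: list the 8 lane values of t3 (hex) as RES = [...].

RES = [ 0x00  0x1f  0xe2  0x1f  0x1f  0xbf  0x8e  0x00 ]

t0 = [0x02, 0xee, 0xe2, 0x1f, 0x00, 0xbf, 0x1f, 0x1f]
t1 = [0x00, 0xee, 0xbf, 0x1f, 0x1f, 0xe2, 0x1f, 0x00]
t2 = [0x00, 0x8e, 0xbf, 0x1f, 0x1f, 0xe2, 0x1f, 0x00]
t3 = [0x00, 0x1f, 0xe2, 0x1f, 0x1f, 0xbf, 0x8e, 0x00]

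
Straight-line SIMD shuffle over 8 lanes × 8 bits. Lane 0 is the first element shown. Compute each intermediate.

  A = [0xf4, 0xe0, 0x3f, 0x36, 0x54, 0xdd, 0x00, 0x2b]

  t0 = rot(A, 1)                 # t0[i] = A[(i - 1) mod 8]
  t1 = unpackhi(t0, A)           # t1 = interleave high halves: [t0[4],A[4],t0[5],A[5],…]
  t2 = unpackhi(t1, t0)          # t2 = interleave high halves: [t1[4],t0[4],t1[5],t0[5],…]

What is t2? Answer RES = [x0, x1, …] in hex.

→ t0 |2b|f4|e0|3f|36|54|dd|00|
→ t1 |36|54|54|dd|dd|00|00|2b|
→ t2 |dd|36|00|54|00|dd|2b|00|

RES = [0xdd, 0x36, 0x00, 0x54, 0x00, 0xdd, 0x2b, 0x00]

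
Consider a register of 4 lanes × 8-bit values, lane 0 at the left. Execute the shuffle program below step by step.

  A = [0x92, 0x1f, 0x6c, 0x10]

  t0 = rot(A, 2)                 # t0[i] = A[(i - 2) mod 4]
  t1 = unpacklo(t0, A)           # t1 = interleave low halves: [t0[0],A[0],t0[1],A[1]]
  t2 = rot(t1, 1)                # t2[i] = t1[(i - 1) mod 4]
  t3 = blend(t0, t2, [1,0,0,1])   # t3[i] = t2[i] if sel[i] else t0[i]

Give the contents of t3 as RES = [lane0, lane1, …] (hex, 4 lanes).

RES = [0x1f, 0x10, 0x92, 0x10]

→ t0 |6c|10|92|1f|
→ t1 |6c|92|10|1f|
→ t2 |1f|6c|92|10|
→ t3 |1f|10|92|10|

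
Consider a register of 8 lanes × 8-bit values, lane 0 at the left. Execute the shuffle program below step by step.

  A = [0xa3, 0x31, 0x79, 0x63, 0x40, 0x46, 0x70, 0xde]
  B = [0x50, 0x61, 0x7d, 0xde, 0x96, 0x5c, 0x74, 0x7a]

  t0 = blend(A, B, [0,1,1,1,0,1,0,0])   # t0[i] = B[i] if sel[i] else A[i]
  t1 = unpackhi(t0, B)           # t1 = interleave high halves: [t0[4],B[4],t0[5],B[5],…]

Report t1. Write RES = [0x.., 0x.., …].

RES = [ 0x40  0x96  0x5c  0x5c  0x70  0x74  0xde  0x7a ]

t0 = [0xa3, 0x61, 0x7d, 0xde, 0x40, 0x5c, 0x70, 0xde]
t1 = [0x40, 0x96, 0x5c, 0x5c, 0x70, 0x74, 0xde, 0x7a]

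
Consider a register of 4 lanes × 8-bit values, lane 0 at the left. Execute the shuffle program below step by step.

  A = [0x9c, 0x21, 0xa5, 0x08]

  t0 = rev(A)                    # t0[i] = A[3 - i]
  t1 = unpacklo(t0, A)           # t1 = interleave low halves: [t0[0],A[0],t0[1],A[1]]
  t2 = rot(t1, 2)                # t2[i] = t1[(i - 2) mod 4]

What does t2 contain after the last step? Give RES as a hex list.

RES = [ 0xa5  0x21  0x08  0x9c ]

t0 = [0x08, 0xa5, 0x21, 0x9c]
t1 = [0x08, 0x9c, 0xa5, 0x21]
t2 = [0xa5, 0x21, 0x08, 0x9c]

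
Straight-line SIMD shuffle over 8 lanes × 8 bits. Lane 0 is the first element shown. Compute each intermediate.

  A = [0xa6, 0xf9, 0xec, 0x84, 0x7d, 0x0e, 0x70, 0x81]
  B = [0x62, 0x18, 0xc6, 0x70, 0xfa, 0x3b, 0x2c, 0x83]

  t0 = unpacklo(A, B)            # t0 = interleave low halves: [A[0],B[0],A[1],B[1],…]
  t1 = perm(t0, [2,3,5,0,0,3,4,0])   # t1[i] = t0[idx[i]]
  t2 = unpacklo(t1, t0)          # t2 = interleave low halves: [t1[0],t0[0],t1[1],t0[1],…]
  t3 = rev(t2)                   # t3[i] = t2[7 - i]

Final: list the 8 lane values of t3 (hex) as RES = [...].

RES = [0x18, 0xa6, 0xf9, 0xc6, 0x62, 0x18, 0xa6, 0xf9]

t0 = [0xa6, 0x62, 0xf9, 0x18, 0xec, 0xc6, 0x84, 0x70]
t1 = [0xf9, 0x18, 0xc6, 0xa6, 0xa6, 0x18, 0xec, 0xa6]
t2 = [0xf9, 0xa6, 0x18, 0x62, 0xc6, 0xf9, 0xa6, 0x18]
t3 = [0x18, 0xa6, 0xf9, 0xc6, 0x62, 0x18, 0xa6, 0xf9]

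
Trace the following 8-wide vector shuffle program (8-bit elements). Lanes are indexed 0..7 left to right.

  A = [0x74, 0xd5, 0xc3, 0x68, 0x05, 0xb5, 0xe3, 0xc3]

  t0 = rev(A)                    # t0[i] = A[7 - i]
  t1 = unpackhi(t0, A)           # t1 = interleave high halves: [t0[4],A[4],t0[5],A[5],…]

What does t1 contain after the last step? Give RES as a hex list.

t0 = [0xc3, 0xe3, 0xb5, 0x05, 0x68, 0xc3, 0xd5, 0x74]
t1 = [0x68, 0x05, 0xc3, 0xb5, 0xd5, 0xe3, 0x74, 0xc3]

RES = [0x68, 0x05, 0xc3, 0xb5, 0xd5, 0xe3, 0x74, 0xc3]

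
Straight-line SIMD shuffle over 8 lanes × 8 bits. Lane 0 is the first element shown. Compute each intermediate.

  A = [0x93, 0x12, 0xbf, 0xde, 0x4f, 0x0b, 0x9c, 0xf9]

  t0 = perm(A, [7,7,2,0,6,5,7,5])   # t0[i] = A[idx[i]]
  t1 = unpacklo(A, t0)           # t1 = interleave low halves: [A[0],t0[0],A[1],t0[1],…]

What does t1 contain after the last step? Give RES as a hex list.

  t0: f9 f9 bf 93 9c 0b f9 0b
  t1: 93 f9 12 f9 bf bf de 93

RES = [0x93, 0xf9, 0x12, 0xf9, 0xbf, 0xbf, 0xde, 0x93]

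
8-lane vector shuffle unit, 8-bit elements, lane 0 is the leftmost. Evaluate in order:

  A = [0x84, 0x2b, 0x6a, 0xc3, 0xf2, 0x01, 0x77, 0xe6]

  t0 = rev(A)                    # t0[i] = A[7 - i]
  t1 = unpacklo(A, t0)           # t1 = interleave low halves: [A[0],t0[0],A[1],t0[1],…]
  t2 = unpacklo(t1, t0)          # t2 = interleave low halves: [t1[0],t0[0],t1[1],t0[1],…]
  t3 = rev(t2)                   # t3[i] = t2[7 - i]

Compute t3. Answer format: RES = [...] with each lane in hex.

RES = [0xf2, 0x77, 0x01, 0x2b, 0x77, 0xe6, 0xe6, 0x84]

→ t0 |e6|77|01|f2|c3|6a|2b|84|
→ t1 |84|e6|2b|77|6a|01|c3|f2|
→ t2 |84|e6|e6|77|2b|01|77|f2|
→ t3 |f2|77|01|2b|77|e6|e6|84|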